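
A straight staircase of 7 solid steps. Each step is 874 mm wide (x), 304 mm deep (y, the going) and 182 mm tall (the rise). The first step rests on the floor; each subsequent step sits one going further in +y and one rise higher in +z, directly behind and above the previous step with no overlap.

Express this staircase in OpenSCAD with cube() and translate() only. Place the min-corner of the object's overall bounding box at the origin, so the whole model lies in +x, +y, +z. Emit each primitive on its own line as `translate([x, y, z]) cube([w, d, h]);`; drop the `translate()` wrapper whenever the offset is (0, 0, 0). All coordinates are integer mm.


cube([874, 304, 182]);
translate([0, 304, 182]) cube([874, 304, 182]);
translate([0, 608, 364]) cube([874, 304, 182]);
translate([0, 912, 546]) cube([874, 304, 182]);
translate([0, 1216, 728]) cube([874, 304, 182]);
translate([0, 1520, 910]) cube([874, 304, 182]);
translate([0, 1824, 1092]) cube([874, 304, 182]);


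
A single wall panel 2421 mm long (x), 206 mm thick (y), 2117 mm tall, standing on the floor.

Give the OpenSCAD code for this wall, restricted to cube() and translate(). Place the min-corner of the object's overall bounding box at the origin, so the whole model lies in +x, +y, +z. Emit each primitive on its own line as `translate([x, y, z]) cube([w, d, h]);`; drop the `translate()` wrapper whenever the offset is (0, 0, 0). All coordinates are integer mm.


cube([2421, 206, 2117]);


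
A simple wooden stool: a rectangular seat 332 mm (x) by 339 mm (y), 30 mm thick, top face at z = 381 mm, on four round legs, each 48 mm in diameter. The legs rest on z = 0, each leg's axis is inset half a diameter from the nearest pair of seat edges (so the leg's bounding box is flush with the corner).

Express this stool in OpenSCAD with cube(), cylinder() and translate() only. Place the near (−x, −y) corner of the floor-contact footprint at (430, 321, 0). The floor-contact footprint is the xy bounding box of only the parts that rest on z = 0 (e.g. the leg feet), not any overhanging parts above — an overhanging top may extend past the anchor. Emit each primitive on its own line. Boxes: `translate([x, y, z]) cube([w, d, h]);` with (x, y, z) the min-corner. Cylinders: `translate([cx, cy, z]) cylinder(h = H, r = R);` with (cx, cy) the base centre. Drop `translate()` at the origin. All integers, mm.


translate([430, 321, 351]) cube([332, 339, 30]);
translate([454, 345, 0]) cylinder(h = 351, r = 24);
translate([738, 345, 0]) cylinder(h = 351, r = 24);
translate([454, 636, 0]) cylinder(h = 351, r = 24);
translate([738, 636, 0]) cylinder(h = 351, r = 24);


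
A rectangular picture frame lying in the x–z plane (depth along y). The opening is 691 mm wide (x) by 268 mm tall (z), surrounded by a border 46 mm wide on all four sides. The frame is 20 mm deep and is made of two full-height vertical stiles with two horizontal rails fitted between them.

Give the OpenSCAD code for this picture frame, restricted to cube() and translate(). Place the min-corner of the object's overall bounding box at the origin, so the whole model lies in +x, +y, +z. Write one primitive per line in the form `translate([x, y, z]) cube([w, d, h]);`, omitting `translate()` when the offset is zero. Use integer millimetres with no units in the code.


cube([46, 20, 360]);
translate([737, 0, 0]) cube([46, 20, 360]);
translate([46, 0, 0]) cube([691, 20, 46]);
translate([46, 0, 314]) cube([691, 20, 46]);


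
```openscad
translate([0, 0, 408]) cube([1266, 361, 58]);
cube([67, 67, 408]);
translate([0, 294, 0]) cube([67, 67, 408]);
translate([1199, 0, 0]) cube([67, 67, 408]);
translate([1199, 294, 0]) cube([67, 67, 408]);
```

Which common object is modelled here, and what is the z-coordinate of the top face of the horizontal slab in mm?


A bench. The seat-top height is 466 mm.

A long slab on four corner posts — a bench. The slab sits at z = 408 with thickness 58, so the top is 408 + 58 = 466 mm.


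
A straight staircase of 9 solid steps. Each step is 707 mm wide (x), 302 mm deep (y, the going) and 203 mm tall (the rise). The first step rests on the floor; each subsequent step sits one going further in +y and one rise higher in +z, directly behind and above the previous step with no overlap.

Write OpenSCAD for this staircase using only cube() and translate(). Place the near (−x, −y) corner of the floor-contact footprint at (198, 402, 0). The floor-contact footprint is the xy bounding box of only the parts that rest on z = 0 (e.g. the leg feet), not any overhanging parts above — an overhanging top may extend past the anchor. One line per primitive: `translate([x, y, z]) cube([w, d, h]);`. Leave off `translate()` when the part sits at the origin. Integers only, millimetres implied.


translate([198, 402, 0]) cube([707, 302, 203]);
translate([198, 704, 203]) cube([707, 302, 203]);
translate([198, 1006, 406]) cube([707, 302, 203]);
translate([198, 1308, 609]) cube([707, 302, 203]);
translate([198, 1610, 812]) cube([707, 302, 203]);
translate([198, 1912, 1015]) cube([707, 302, 203]);
translate([198, 2214, 1218]) cube([707, 302, 203]);
translate([198, 2516, 1421]) cube([707, 302, 203]);
translate([198, 2818, 1624]) cube([707, 302, 203]);


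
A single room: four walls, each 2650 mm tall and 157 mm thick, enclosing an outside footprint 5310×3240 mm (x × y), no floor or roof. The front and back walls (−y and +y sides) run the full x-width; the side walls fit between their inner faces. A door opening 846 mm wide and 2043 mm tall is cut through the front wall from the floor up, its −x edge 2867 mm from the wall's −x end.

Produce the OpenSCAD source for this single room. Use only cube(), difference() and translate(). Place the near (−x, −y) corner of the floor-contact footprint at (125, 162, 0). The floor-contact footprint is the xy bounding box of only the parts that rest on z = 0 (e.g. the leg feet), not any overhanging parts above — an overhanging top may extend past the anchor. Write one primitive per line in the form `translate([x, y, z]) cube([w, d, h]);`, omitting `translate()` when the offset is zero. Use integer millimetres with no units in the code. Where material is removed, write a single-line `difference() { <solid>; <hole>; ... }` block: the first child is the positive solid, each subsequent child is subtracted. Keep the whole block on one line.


difference() { translate([125, 162, 0]) cube([5310, 157, 2650]); translate([2992, 162, 0]) cube([846, 157, 2043]); }
translate([125, 3245, 0]) cube([5310, 157, 2650]);
translate([125, 319, 0]) cube([157, 2926, 2650]);
translate([5278, 319, 0]) cube([157, 2926, 2650]);


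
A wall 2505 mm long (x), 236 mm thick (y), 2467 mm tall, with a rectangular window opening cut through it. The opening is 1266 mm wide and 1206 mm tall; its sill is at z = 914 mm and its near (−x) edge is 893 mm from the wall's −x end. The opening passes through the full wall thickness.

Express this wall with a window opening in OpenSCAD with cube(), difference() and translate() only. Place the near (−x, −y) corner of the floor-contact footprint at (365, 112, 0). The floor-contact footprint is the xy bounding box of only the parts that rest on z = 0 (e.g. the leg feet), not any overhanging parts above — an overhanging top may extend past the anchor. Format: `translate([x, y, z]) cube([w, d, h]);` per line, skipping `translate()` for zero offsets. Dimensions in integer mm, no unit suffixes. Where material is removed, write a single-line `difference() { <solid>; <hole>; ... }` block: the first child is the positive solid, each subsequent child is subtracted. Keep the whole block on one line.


difference() { translate([365, 112, 0]) cube([2505, 236, 2467]); translate([1258, 112, 914]) cube([1266, 236, 1206]); }


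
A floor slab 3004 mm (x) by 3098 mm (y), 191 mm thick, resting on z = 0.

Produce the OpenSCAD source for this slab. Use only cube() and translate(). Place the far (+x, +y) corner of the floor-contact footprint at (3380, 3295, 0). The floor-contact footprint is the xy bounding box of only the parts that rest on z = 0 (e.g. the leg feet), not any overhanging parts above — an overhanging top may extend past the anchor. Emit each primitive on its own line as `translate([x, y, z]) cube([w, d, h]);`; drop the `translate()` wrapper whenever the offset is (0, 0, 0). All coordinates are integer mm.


translate([376, 197, 0]) cube([3004, 3098, 191]);


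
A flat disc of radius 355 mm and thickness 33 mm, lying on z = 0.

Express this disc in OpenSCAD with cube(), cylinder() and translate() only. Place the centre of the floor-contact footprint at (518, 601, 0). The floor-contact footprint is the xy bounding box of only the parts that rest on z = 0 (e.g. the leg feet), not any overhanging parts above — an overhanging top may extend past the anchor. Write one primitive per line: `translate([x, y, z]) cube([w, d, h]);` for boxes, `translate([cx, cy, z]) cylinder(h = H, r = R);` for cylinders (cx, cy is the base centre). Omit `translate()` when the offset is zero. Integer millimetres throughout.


translate([518, 601, 0]) cylinder(h = 33, r = 355);


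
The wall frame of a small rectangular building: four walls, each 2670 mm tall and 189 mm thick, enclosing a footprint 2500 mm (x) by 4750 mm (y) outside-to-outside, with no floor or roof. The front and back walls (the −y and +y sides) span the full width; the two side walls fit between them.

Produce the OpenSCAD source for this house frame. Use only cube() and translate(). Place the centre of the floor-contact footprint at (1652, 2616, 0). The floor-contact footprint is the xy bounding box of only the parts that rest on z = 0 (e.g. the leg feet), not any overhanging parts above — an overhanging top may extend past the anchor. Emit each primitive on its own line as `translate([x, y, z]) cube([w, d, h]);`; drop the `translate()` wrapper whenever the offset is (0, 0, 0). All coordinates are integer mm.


translate([402, 241, 0]) cube([2500, 189, 2670]);
translate([402, 4802, 0]) cube([2500, 189, 2670]);
translate([402, 430, 0]) cube([189, 4372, 2670]);
translate([2713, 430, 0]) cube([189, 4372, 2670]);


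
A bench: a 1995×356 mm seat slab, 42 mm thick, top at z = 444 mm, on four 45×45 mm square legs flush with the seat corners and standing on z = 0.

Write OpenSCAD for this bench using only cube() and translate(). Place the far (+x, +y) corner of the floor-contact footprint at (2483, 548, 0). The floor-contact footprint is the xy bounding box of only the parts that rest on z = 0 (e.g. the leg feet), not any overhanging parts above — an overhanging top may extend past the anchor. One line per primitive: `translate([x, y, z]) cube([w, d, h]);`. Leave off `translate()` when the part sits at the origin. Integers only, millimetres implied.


// leg_h = 444 − 42 = 402
translate([488, 192, 402]) cube([1995, 356, 42]);
translate([488, 192, 0]) cube([45, 45, 402]);
translate([488, 503, 0]) cube([45, 45, 402]);
translate([2438, 192, 0]) cube([45, 45, 402]);
translate([2438, 503, 0]) cube([45, 45, 402]);


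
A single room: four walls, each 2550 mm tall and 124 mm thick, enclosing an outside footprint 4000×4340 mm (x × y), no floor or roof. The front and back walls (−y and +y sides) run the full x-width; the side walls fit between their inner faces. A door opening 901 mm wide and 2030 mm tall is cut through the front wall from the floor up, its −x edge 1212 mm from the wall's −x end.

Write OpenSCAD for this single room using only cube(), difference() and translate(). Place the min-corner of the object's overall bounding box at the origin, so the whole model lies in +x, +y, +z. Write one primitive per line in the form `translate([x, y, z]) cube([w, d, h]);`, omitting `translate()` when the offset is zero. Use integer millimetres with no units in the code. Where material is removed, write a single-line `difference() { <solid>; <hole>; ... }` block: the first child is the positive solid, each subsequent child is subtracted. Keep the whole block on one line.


difference() { cube([4000, 124, 2550]); translate([1212, 0, 0]) cube([901, 124, 2030]); }
translate([0, 4216, 0]) cube([4000, 124, 2550]);
translate([0, 124, 0]) cube([124, 4092, 2550]);
translate([3876, 124, 0]) cube([124, 4092, 2550]);


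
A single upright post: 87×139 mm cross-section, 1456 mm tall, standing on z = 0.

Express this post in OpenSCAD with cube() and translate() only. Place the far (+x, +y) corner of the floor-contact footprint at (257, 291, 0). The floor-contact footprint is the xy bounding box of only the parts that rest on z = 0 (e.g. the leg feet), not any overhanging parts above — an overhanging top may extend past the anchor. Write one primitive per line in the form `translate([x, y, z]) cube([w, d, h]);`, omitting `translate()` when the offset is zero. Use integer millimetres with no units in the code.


translate([170, 152, 0]) cube([87, 139, 1456]);


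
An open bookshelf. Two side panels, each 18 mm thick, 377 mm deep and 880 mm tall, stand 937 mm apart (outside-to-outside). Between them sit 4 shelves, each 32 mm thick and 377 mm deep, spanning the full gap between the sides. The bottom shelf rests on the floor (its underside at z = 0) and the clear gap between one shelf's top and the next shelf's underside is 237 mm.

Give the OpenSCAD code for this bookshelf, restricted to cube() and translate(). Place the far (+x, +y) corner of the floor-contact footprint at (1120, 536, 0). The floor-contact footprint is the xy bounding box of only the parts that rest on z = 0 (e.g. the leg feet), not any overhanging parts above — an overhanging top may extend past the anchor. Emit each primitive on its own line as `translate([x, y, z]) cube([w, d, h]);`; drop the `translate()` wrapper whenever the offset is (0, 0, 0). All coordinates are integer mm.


translate([183, 159, 0]) cube([18, 377, 880]);
translate([1102, 159, 0]) cube([18, 377, 880]);
translate([201, 159, 0]) cube([901, 377, 32]);
translate([201, 159, 269]) cube([901, 377, 32]);
translate([201, 159, 538]) cube([901, 377, 32]);
translate([201, 159, 807]) cube([901, 377, 32]);


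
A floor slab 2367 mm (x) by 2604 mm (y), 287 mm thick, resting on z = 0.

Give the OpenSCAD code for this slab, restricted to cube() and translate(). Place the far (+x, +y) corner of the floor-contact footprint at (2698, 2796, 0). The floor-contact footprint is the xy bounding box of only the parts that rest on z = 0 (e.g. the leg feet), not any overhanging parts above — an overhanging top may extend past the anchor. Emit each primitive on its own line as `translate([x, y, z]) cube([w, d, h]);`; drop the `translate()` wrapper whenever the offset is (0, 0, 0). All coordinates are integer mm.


translate([331, 192, 0]) cube([2367, 2604, 287]);


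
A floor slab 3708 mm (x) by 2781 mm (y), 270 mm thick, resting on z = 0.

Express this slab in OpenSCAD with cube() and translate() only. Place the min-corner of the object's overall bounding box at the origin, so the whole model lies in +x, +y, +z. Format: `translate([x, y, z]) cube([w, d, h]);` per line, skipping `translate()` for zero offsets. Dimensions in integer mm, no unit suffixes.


cube([3708, 2781, 270]);


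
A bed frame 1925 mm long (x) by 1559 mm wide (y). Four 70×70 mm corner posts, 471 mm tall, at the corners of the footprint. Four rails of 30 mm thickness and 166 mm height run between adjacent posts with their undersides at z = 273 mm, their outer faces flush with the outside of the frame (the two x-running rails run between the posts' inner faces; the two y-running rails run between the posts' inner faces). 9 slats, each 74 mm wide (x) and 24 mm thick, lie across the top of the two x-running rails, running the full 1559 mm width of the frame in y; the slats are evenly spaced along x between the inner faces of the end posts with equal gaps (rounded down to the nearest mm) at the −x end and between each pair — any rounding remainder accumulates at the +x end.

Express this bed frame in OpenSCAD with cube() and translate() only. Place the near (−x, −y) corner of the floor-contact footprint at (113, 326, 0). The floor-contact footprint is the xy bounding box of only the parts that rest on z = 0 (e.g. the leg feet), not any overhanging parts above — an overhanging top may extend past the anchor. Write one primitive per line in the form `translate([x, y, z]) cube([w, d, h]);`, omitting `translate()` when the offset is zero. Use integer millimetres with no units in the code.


// slat z = rail_z + rail_h = 273 + 166 = 439
// slat gap = ⌊(1785 − 9·74) / 10⌋ = 111
translate([113, 326, 0]) cube([70, 70, 471]);
translate([113, 1815, 0]) cube([70, 70, 471]);
translate([1968, 326, 0]) cube([70, 70, 471]);
translate([1968, 1815, 0]) cube([70, 70, 471]);
translate([183, 326, 273]) cube([1785, 30, 166]);
translate([183, 1855, 273]) cube([1785, 30, 166]);
translate([113, 396, 273]) cube([30, 1419, 166]);
translate([2008, 396, 273]) cube([30, 1419, 166]);
translate([294, 326, 439]) cube([74, 1559, 24]);
translate([479, 326, 439]) cube([74, 1559, 24]);
translate([664, 326, 439]) cube([74, 1559, 24]);
translate([849, 326, 439]) cube([74, 1559, 24]);
translate([1034, 326, 439]) cube([74, 1559, 24]);
translate([1219, 326, 439]) cube([74, 1559, 24]);
translate([1404, 326, 439]) cube([74, 1559, 24]);
translate([1589, 326, 439]) cube([74, 1559, 24]);
translate([1774, 326, 439]) cube([74, 1559, 24]);


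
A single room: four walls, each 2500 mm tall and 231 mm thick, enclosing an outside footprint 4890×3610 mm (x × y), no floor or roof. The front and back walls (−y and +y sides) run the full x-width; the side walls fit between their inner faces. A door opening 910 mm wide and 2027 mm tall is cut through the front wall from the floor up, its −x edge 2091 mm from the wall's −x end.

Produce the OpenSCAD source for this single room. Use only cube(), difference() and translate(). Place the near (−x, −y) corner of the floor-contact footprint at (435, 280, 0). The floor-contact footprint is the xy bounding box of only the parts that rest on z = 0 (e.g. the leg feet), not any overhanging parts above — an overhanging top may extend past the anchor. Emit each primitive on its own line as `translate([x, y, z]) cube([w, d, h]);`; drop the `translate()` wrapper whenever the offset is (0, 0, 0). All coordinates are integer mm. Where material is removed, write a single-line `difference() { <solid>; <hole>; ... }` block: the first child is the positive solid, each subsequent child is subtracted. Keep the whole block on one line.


difference() { translate([435, 280, 0]) cube([4890, 231, 2500]); translate([2526, 280, 0]) cube([910, 231, 2027]); }
translate([435, 3659, 0]) cube([4890, 231, 2500]);
translate([435, 511, 0]) cube([231, 3148, 2500]);
translate([5094, 511, 0]) cube([231, 3148, 2500]);


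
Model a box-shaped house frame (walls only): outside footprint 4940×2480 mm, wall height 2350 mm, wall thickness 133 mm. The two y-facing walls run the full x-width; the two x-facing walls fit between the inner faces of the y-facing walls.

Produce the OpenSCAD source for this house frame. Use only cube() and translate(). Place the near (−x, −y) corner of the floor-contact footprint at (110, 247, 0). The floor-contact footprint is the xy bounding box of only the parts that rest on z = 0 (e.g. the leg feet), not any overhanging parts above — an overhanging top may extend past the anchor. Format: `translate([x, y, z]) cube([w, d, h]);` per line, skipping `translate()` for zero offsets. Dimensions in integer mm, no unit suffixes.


translate([110, 247, 0]) cube([4940, 133, 2350]);
translate([110, 2594, 0]) cube([4940, 133, 2350]);
translate([110, 380, 0]) cube([133, 2214, 2350]);
translate([4917, 380, 0]) cube([133, 2214, 2350]);


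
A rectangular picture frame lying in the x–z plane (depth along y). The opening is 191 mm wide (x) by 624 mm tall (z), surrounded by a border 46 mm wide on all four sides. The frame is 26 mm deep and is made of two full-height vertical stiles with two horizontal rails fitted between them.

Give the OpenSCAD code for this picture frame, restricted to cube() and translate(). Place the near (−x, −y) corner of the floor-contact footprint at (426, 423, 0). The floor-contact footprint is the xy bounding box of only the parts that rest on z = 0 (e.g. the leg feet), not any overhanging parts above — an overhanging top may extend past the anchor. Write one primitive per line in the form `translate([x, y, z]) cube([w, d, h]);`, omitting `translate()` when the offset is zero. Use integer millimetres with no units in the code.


translate([426, 423, 0]) cube([46, 26, 716]);
translate([663, 423, 0]) cube([46, 26, 716]);
translate([472, 423, 0]) cube([191, 26, 46]);
translate([472, 423, 670]) cube([191, 26, 46]);


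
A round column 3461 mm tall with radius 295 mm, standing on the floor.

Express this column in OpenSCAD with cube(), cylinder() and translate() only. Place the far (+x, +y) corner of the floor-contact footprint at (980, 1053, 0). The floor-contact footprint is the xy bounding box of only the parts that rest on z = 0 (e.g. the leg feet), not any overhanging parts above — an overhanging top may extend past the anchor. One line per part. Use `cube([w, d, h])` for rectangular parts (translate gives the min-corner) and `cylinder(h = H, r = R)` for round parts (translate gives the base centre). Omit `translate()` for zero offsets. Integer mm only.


translate([685, 758, 0]) cylinder(h = 3461, r = 295);


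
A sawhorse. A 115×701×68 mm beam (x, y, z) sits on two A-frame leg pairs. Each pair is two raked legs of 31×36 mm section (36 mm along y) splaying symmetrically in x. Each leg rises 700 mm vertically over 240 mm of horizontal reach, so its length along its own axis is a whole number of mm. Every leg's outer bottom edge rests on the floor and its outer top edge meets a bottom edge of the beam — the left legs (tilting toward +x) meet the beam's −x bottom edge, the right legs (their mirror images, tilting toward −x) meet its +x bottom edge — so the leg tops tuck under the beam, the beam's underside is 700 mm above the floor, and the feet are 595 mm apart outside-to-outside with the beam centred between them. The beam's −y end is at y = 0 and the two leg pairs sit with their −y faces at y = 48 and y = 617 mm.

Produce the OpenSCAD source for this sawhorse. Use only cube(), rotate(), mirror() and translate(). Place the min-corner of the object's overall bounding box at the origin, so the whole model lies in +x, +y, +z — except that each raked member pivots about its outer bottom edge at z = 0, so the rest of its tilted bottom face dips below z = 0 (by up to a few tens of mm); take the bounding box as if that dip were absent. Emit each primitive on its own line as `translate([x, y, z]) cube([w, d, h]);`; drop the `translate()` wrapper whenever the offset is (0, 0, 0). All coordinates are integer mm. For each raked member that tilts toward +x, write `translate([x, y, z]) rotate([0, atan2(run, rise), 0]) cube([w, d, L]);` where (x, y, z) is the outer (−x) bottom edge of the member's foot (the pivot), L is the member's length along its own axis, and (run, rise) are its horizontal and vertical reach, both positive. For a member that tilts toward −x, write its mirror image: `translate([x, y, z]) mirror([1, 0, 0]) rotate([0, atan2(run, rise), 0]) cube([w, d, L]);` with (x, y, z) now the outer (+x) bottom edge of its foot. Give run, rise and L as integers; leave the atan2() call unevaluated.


translate([240, 0, 700]) cube([115, 701, 68]);
translate([0, 48, 0]) rotate([0, atan2(240, 700), 0]) cube([31, 36, 740]);
translate([595, 48, 0]) mirror([1, 0, 0]) rotate([0, atan2(240, 700), 0]) cube([31, 36, 740]);
translate([0, 617, 0]) rotate([0, atan2(240, 700), 0]) cube([31, 36, 740]);
translate([595, 617, 0]) mirror([1, 0, 0]) rotate([0, atan2(240, 700), 0]) cube([31, 36, 740]);


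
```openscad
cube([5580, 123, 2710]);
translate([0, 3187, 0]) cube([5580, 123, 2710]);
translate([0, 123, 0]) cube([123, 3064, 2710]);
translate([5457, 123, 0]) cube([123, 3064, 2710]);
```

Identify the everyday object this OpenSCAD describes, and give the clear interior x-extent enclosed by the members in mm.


A house (or room) frame. The interior width is 5334 mm.

Four 2710 mm walls enclosing a rectangle with no floor or roof — a room or house frame. Outside width is 5580 mm and wall thickness is 123 mm, so the interior width is 5580 − 2 × 123 = 5334 mm.


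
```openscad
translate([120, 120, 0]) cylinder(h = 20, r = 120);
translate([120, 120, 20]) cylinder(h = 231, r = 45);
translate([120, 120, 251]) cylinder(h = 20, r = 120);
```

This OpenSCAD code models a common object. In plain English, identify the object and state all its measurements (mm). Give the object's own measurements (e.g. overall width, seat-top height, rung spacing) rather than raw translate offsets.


A spool: two coaxial disc flanges of radius 120 mm and thickness 20 mm, joined by a core cylinder of radius 45 mm and height 231 mm. The lower flange rests on z = 0 and the three cylinders share a vertical axis.


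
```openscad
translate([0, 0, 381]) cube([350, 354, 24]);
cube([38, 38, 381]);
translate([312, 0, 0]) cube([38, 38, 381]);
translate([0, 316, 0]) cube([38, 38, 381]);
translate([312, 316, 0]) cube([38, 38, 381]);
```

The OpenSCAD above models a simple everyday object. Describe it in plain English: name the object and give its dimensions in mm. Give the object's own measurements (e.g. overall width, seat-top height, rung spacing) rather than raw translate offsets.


A four-legged stool. The seat is a 350×354×24 mm slab whose top surface is at z = 405 mm; four square legs, each 38×38 mm in cross-section, run from the floor (z = 0) to the underside of the seat, each flush with a corner of the seat.


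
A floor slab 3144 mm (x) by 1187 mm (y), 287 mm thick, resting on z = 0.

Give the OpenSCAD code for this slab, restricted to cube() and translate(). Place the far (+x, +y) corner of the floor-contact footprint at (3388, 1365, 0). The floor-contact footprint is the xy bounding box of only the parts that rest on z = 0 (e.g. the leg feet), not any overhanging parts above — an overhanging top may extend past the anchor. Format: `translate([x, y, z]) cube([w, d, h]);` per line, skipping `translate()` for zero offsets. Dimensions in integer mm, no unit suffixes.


translate([244, 178, 0]) cube([3144, 1187, 287]);


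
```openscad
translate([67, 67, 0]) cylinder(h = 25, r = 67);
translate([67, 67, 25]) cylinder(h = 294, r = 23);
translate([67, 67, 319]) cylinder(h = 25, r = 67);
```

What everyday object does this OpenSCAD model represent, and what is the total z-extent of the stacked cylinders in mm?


A spool. The overall height is 344 mm.

Three coaxial cylinders, large–small–large — a spool. Two 25 mm flanges and a 294 mm core give 25 + 294 + 25 = 344 mm.


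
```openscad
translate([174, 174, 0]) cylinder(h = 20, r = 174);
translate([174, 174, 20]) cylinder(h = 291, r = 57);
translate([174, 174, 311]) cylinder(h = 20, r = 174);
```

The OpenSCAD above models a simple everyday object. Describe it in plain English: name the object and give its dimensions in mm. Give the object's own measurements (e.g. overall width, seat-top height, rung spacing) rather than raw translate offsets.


A spool: two coaxial disc flanges of radius 174 mm and thickness 20 mm, joined by a core cylinder of radius 57 mm and height 291 mm. The lower flange rests on z = 0 and the three cylinders share a vertical axis.


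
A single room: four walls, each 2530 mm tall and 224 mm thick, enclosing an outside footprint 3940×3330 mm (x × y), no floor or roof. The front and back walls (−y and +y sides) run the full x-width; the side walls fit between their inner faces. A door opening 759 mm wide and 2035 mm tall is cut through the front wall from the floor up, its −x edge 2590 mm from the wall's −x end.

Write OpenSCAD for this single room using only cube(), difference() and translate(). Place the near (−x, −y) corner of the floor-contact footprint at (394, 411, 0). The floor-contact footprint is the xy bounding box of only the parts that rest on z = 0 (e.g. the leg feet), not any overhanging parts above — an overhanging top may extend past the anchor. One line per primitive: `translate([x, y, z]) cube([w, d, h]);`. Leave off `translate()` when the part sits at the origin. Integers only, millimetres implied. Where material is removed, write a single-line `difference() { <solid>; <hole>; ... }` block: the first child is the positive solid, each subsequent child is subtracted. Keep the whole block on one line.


difference() { translate([394, 411, 0]) cube([3940, 224, 2530]); translate([2984, 411, 0]) cube([759, 224, 2035]); }
translate([394, 3517, 0]) cube([3940, 224, 2530]);
translate([394, 635, 0]) cube([224, 2882, 2530]);
translate([4110, 635, 0]) cube([224, 2882, 2530]);


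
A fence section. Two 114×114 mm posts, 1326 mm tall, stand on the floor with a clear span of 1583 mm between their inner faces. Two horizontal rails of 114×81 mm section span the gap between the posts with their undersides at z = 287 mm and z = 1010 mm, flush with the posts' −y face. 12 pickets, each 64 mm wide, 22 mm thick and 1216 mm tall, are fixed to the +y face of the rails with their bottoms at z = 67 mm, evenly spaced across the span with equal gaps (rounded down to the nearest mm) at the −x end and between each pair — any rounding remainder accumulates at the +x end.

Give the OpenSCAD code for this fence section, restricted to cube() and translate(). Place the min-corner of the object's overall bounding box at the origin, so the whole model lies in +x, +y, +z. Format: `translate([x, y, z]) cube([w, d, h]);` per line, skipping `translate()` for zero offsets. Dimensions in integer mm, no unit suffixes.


cube([114, 114, 1326]);
translate([1697, 0, 0]) cube([114, 114, 1326]);
translate([114, 0, 287]) cube([1583, 114, 81]);
translate([114, 0, 1010]) cube([1583, 114, 81]);
translate([176, 114, 67]) cube([64, 22, 1216]);
translate([302, 114, 67]) cube([64, 22, 1216]);
translate([428, 114, 67]) cube([64, 22, 1216]);
translate([554, 114, 67]) cube([64, 22, 1216]);
translate([680, 114, 67]) cube([64, 22, 1216]);
translate([806, 114, 67]) cube([64, 22, 1216]);
translate([932, 114, 67]) cube([64, 22, 1216]);
translate([1058, 114, 67]) cube([64, 22, 1216]);
translate([1184, 114, 67]) cube([64, 22, 1216]);
translate([1310, 114, 67]) cube([64, 22, 1216]);
translate([1436, 114, 67]) cube([64, 22, 1216]);
translate([1562, 114, 67]) cube([64, 22, 1216]);


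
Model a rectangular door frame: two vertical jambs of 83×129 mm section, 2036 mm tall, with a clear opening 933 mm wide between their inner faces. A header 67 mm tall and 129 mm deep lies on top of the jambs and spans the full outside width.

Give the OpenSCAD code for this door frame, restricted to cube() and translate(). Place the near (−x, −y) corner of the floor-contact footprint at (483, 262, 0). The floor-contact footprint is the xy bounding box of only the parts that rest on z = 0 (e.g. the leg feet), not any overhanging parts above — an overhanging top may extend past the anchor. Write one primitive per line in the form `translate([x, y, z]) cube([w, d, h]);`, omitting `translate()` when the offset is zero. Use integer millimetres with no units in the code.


translate([483, 262, 0]) cube([83, 129, 2036]);
translate([1499, 262, 0]) cube([83, 129, 2036]);
translate([483, 262, 2036]) cube([1099, 129, 67]);


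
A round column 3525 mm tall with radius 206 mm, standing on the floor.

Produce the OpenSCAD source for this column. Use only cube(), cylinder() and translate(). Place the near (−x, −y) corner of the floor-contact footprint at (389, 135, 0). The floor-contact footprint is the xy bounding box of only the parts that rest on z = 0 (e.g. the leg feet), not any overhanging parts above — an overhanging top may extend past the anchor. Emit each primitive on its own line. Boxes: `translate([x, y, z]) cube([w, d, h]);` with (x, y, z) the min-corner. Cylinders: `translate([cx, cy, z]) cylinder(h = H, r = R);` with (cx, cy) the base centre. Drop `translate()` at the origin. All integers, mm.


translate([595, 341, 0]) cylinder(h = 3525, r = 206);


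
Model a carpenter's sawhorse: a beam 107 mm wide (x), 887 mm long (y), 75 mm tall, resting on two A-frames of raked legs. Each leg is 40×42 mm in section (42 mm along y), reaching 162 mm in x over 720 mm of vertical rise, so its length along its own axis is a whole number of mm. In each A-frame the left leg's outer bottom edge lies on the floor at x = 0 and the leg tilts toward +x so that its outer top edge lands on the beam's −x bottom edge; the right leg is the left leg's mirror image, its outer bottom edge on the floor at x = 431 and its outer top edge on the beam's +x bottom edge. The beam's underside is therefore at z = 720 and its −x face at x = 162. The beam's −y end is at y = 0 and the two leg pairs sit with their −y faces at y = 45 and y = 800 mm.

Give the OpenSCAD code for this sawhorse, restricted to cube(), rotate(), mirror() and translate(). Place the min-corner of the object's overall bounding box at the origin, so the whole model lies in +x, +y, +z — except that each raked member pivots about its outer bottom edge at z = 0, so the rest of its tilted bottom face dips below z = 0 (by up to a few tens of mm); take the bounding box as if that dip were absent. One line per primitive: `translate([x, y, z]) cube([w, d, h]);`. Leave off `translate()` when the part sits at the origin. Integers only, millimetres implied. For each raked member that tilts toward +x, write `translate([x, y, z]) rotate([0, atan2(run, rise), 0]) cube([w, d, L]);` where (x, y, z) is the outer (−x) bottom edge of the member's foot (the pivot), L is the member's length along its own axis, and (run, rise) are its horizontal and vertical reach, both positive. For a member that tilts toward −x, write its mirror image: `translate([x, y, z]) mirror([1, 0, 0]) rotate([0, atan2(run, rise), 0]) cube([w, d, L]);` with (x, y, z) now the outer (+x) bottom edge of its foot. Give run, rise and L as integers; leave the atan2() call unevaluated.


// leg length = √(162² + 720²) = 738
// right-leg outer foot x = 2·162 + 107 = 431
// beam min-corner = (162, 0, 720)
translate([162, 0, 720]) cube([107, 887, 75]);
translate([0, 45, 0]) rotate([0, atan2(162, 720), 0]) cube([40, 42, 738]);
translate([431, 45, 0]) mirror([1, 0, 0]) rotate([0, atan2(162, 720), 0]) cube([40, 42, 738]);
translate([0, 800, 0]) rotate([0, atan2(162, 720), 0]) cube([40, 42, 738]);
translate([431, 800, 0]) mirror([1, 0, 0]) rotate([0, atan2(162, 720), 0]) cube([40, 42, 738]);


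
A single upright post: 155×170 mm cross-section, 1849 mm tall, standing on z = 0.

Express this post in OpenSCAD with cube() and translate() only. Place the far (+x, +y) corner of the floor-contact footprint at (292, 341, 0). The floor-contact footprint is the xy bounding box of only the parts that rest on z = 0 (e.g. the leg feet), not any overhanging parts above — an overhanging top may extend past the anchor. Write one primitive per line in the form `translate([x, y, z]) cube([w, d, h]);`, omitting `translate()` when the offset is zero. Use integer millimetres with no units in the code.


translate([137, 171, 0]) cube([155, 170, 1849]);


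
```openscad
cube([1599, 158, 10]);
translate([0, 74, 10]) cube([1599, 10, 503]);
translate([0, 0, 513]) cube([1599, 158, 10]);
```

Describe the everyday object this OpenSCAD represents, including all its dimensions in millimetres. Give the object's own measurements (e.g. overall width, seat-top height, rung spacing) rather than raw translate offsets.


An I-beam lying along x, 1599 mm long. Overall section height 523 mm. Two flanges 158 mm wide (y) and 10 mm thick, one on the floor and one at the top; a web 10 mm thick runs between them, centred on the flange width.


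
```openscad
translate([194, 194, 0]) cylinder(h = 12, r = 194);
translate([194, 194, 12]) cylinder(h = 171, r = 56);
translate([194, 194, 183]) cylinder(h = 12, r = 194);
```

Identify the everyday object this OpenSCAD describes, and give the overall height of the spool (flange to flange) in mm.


A spool. The overall height is 195 mm.

Three coaxial cylinders, large–small–large — a spool. Two 12 mm flanges and a 171 mm core give 12 + 171 + 12 = 195 mm.


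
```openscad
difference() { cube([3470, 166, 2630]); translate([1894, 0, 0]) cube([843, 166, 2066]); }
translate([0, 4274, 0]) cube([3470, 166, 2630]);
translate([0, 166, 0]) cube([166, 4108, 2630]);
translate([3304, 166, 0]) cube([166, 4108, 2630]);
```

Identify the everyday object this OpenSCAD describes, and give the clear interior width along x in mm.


A single room. The interior width is 3138 mm.

Four walls enclosing a rectangle with a door in the front wall — a room. Outside width 3470 minus two 166 mm walls gives 3138 mm.


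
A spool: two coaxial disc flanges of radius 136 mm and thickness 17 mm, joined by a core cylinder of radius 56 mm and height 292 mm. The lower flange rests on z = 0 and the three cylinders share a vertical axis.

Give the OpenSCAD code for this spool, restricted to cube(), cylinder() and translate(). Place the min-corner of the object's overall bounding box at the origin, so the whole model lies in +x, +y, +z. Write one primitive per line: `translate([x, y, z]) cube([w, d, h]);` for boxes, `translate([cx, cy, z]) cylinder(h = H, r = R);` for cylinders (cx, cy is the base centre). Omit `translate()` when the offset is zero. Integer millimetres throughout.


translate([136, 136, 0]) cylinder(h = 17, r = 136);
translate([136, 136, 17]) cylinder(h = 292, r = 56);
translate([136, 136, 309]) cylinder(h = 17, r = 136);


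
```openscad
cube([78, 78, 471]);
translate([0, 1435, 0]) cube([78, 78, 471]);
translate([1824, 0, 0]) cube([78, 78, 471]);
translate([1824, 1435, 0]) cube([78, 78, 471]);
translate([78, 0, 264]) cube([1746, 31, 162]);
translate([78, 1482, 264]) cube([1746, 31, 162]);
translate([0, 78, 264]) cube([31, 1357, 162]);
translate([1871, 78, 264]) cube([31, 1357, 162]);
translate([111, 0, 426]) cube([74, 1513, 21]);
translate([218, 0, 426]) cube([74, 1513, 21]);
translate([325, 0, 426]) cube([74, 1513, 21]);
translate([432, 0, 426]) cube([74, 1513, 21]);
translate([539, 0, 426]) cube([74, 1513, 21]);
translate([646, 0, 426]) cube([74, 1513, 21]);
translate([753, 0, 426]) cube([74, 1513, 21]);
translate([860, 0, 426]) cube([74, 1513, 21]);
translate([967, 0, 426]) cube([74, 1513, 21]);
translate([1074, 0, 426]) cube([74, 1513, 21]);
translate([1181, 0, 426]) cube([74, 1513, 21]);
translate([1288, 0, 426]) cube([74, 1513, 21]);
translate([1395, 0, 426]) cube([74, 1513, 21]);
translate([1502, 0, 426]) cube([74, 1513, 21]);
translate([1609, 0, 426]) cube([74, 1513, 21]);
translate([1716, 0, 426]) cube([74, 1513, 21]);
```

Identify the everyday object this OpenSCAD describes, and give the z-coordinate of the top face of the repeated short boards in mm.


A bed frame. The slat-top height is 447 mm.

Four posts, four rails, and a row of slats — a bed frame. Slats sit on the rails at z = 264 + 162 = 426; with slat thickness 21, the top is 447 mm.


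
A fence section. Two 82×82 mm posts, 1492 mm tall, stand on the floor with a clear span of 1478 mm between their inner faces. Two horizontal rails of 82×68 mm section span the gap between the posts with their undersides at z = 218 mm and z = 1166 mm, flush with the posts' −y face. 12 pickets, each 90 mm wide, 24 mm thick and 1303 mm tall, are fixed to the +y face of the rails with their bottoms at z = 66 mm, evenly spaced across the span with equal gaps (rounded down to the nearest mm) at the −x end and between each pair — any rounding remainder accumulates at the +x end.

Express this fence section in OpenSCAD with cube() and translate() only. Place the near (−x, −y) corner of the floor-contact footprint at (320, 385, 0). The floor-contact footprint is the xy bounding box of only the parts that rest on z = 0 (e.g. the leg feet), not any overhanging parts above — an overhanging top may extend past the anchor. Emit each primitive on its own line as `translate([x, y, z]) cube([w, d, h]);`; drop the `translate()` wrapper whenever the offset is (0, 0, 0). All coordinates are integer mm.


translate([320, 385, 0]) cube([82, 82, 1492]);
translate([1880, 385, 0]) cube([82, 82, 1492]);
translate([402, 385, 218]) cube([1478, 82, 68]);
translate([402, 385, 1166]) cube([1478, 82, 68]);
translate([432, 467, 66]) cube([90, 24, 1303]);
translate([552, 467, 66]) cube([90, 24, 1303]);
translate([672, 467, 66]) cube([90, 24, 1303]);
translate([792, 467, 66]) cube([90, 24, 1303]);
translate([912, 467, 66]) cube([90, 24, 1303]);
translate([1032, 467, 66]) cube([90, 24, 1303]);
translate([1152, 467, 66]) cube([90, 24, 1303]);
translate([1272, 467, 66]) cube([90, 24, 1303]);
translate([1392, 467, 66]) cube([90, 24, 1303]);
translate([1512, 467, 66]) cube([90, 24, 1303]);
translate([1632, 467, 66]) cube([90, 24, 1303]);
translate([1752, 467, 66]) cube([90, 24, 1303]);
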